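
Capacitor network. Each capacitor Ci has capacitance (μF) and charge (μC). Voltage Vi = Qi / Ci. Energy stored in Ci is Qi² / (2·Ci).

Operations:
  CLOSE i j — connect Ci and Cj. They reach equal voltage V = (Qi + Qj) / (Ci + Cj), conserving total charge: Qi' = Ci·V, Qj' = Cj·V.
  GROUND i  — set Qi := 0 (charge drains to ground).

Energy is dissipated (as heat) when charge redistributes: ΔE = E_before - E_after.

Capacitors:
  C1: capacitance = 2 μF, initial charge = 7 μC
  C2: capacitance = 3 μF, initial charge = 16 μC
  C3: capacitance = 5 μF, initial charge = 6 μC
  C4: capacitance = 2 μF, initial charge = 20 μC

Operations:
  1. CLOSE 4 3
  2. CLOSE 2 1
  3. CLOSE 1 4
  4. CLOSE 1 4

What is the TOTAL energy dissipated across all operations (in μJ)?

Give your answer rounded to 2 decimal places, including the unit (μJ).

Answer: 57.72 μJ

Derivation:
Initial: C1(2μF, Q=7μC, V=3.50V), C2(3μF, Q=16μC, V=5.33V), C3(5μF, Q=6μC, V=1.20V), C4(2μF, Q=20μC, V=10.00V)
Op 1: CLOSE 4-3: Q_total=26.00, C_total=7.00, V=3.71; Q4=7.43, Q3=18.57; dissipated=55.314
Op 2: CLOSE 2-1: Q_total=23.00, C_total=5.00, V=4.60; Q2=13.80, Q1=9.20; dissipated=2.017
Op 3: CLOSE 1-4: Q_total=16.63, C_total=4.00, V=4.16; Q1=8.31, Q4=8.31; dissipated=0.392
Op 4: CLOSE 1-4: Q_total=16.63, C_total=4.00, V=4.16; Q1=8.31, Q4=8.31; dissipated=0.000
Total dissipated: 57.723 μJ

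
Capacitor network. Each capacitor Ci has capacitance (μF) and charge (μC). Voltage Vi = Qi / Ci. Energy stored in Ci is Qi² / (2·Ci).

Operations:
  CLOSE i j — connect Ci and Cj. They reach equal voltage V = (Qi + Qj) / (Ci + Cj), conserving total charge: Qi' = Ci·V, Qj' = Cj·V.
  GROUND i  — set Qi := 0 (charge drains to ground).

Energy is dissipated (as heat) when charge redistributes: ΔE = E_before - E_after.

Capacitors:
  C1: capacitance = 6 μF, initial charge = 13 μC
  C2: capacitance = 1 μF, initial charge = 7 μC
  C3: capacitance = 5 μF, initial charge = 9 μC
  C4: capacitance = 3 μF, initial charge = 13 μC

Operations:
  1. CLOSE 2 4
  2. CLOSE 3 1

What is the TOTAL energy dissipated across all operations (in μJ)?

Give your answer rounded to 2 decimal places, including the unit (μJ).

Answer: 2.85 μJ

Derivation:
Initial: C1(6μF, Q=13μC, V=2.17V), C2(1μF, Q=7μC, V=7.00V), C3(5μF, Q=9μC, V=1.80V), C4(3μF, Q=13μC, V=4.33V)
Op 1: CLOSE 2-4: Q_total=20.00, C_total=4.00, V=5.00; Q2=5.00, Q4=15.00; dissipated=2.667
Op 2: CLOSE 3-1: Q_total=22.00, C_total=11.00, V=2.00; Q3=10.00, Q1=12.00; dissipated=0.183
Total dissipated: 2.850 μJ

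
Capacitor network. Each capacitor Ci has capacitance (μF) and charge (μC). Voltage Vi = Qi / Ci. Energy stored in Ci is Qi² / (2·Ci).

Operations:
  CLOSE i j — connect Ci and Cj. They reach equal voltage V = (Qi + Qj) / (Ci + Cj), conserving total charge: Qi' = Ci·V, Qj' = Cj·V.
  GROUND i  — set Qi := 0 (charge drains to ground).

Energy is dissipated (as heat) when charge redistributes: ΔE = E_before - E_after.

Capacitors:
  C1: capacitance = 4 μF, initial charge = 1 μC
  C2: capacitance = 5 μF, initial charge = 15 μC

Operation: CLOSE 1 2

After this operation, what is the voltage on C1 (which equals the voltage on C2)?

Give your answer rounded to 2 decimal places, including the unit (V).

Initial: C1(4μF, Q=1μC, V=0.25V), C2(5μF, Q=15μC, V=3.00V)
Op 1: CLOSE 1-2: Q_total=16.00, C_total=9.00, V=1.78; Q1=7.11, Q2=8.89; dissipated=8.403

Answer: 1.78 V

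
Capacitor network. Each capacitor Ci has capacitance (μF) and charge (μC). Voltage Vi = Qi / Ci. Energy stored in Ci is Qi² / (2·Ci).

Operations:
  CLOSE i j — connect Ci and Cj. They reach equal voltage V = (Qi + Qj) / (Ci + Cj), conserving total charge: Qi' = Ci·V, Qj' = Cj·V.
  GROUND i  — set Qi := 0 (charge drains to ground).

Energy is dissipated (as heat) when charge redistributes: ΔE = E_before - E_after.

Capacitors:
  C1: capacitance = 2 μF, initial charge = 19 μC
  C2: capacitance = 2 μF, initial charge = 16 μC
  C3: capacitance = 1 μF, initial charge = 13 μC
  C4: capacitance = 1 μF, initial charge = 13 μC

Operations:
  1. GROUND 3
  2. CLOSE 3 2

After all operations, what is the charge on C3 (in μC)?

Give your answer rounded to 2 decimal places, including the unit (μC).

Answer: 5.33 μC

Derivation:
Initial: C1(2μF, Q=19μC, V=9.50V), C2(2μF, Q=16μC, V=8.00V), C3(1μF, Q=13μC, V=13.00V), C4(1μF, Q=13μC, V=13.00V)
Op 1: GROUND 3: Q3=0; energy lost=84.500
Op 2: CLOSE 3-2: Q_total=16.00, C_total=3.00, V=5.33; Q3=5.33, Q2=10.67; dissipated=21.333
Final charges: Q1=19.00, Q2=10.67, Q3=5.33, Q4=13.00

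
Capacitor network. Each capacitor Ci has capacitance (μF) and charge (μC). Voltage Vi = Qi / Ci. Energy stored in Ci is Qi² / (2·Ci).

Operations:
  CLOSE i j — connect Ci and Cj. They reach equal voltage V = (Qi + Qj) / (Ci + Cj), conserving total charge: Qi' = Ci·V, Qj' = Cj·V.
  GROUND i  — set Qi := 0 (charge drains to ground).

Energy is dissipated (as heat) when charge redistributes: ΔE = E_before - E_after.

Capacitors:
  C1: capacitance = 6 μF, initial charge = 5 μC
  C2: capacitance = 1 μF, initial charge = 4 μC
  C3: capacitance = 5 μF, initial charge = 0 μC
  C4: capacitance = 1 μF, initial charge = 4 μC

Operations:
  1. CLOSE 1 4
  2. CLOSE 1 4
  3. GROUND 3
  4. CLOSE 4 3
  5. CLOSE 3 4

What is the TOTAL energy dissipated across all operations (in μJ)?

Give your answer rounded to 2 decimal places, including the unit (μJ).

Answer: 4.99 μJ

Derivation:
Initial: C1(6μF, Q=5μC, V=0.83V), C2(1μF, Q=4μC, V=4.00V), C3(5μF, Q=0μC, V=0.00V), C4(1μF, Q=4μC, V=4.00V)
Op 1: CLOSE 1-4: Q_total=9.00, C_total=7.00, V=1.29; Q1=7.71, Q4=1.29; dissipated=4.298
Op 2: CLOSE 1-4: Q_total=9.00, C_total=7.00, V=1.29; Q1=7.71, Q4=1.29; dissipated=0.000
Op 3: GROUND 3: Q3=0; energy lost=0.000
Op 4: CLOSE 4-3: Q_total=1.29, C_total=6.00, V=0.21; Q4=0.21, Q3=1.07; dissipated=0.689
Op 5: CLOSE 3-4: Q_total=1.29, C_total=6.00, V=0.21; Q3=1.07, Q4=0.21; dissipated=0.000
Total dissipated: 4.986 μJ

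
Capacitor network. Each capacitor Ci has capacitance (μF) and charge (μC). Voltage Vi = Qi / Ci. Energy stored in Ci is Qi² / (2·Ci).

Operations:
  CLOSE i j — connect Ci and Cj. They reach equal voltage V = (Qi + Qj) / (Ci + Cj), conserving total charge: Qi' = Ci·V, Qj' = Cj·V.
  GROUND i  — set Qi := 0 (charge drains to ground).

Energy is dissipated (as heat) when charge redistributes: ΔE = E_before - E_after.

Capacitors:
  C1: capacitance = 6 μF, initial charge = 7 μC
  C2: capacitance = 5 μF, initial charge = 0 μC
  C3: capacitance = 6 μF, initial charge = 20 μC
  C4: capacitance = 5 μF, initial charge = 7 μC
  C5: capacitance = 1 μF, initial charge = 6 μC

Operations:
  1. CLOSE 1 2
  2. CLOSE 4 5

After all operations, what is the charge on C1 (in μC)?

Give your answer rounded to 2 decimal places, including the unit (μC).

Initial: C1(6μF, Q=7μC, V=1.17V), C2(5μF, Q=0μC, V=0.00V), C3(6μF, Q=20μC, V=3.33V), C4(5μF, Q=7μC, V=1.40V), C5(1μF, Q=6μC, V=6.00V)
Op 1: CLOSE 1-2: Q_total=7.00, C_total=11.00, V=0.64; Q1=3.82, Q2=3.18; dissipated=1.856
Op 2: CLOSE 4-5: Q_total=13.00, C_total=6.00, V=2.17; Q4=10.83, Q5=2.17; dissipated=8.817
Final charges: Q1=3.82, Q2=3.18, Q3=20.00, Q4=10.83, Q5=2.17

Answer: 3.82 μC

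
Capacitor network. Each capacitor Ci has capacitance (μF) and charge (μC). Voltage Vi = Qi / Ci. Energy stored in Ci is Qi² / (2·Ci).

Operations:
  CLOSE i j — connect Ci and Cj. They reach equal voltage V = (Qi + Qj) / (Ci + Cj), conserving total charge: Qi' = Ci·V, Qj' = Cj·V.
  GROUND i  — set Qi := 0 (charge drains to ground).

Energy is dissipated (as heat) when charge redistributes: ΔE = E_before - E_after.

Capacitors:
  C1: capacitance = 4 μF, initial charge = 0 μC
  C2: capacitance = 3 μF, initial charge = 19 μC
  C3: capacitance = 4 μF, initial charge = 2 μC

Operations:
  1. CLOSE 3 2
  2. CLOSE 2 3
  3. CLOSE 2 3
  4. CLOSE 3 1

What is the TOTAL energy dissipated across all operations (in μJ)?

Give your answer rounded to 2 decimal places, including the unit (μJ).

Answer: 38.17 μJ

Derivation:
Initial: C1(4μF, Q=0μC, V=0.00V), C2(3μF, Q=19μC, V=6.33V), C3(4μF, Q=2μC, V=0.50V)
Op 1: CLOSE 3-2: Q_total=21.00, C_total=7.00, V=3.00; Q3=12.00, Q2=9.00; dissipated=29.167
Op 2: CLOSE 2-3: Q_total=21.00, C_total=7.00, V=3.00; Q2=9.00, Q3=12.00; dissipated=0.000
Op 3: CLOSE 2-3: Q_total=21.00, C_total=7.00, V=3.00; Q2=9.00, Q3=12.00; dissipated=0.000
Op 4: CLOSE 3-1: Q_total=12.00, C_total=8.00, V=1.50; Q3=6.00, Q1=6.00; dissipated=9.000
Total dissipated: 38.167 μJ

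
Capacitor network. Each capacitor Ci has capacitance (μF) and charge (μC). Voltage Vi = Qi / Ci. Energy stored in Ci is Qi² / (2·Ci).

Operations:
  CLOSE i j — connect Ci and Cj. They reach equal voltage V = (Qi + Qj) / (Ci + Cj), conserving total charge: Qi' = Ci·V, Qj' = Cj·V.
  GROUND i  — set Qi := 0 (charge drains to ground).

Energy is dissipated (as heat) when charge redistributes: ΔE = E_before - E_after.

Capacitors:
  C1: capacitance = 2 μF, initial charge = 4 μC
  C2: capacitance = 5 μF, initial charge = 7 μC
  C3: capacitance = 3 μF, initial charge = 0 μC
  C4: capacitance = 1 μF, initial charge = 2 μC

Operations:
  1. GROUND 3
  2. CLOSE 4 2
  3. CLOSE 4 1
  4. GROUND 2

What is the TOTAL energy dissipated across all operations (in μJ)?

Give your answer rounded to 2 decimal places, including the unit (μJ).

Initial: C1(2μF, Q=4μC, V=2.00V), C2(5μF, Q=7μC, V=1.40V), C3(3μF, Q=0μC, V=0.00V), C4(1μF, Q=2μC, V=2.00V)
Op 1: GROUND 3: Q3=0; energy lost=0.000
Op 2: CLOSE 4-2: Q_total=9.00, C_total=6.00, V=1.50; Q4=1.50, Q2=7.50; dissipated=0.150
Op 3: CLOSE 4-1: Q_total=5.50, C_total=3.00, V=1.83; Q4=1.83, Q1=3.67; dissipated=0.083
Op 4: GROUND 2: Q2=0; energy lost=5.625
Total dissipated: 5.858 μJ

Answer: 5.86 μJ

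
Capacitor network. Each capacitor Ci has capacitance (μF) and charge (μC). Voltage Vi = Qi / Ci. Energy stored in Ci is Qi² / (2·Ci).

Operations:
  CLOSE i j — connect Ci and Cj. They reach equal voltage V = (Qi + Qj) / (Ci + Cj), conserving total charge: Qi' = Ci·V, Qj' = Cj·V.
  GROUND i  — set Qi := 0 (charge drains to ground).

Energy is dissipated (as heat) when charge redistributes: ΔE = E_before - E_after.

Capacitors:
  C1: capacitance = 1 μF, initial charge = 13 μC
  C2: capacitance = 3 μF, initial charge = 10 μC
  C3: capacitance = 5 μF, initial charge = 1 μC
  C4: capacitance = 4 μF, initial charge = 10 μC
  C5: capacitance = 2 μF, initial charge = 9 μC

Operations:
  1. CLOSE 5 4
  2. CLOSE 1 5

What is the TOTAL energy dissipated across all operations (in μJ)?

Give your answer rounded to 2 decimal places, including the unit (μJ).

Initial: C1(1μF, Q=13μC, V=13.00V), C2(3μF, Q=10μC, V=3.33V), C3(5μF, Q=1μC, V=0.20V), C4(4μF, Q=10μC, V=2.50V), C5(2μF, Q=9μC, V=4.50V)
Op 1: CLOSE 5-4: Q_total=19.00, C_total=6.00, V=3.17; Q5=6.33, Q4=12.67; dissipated=2.667
Op 2: CLOSE 1-5: Q_total=19.33, C_total=3.00, V=6.44; Q1=6.44, Q5=12.89; dissipated=32.231
Total dissipated: 34.898 μJ

Answer: 34.90 μJ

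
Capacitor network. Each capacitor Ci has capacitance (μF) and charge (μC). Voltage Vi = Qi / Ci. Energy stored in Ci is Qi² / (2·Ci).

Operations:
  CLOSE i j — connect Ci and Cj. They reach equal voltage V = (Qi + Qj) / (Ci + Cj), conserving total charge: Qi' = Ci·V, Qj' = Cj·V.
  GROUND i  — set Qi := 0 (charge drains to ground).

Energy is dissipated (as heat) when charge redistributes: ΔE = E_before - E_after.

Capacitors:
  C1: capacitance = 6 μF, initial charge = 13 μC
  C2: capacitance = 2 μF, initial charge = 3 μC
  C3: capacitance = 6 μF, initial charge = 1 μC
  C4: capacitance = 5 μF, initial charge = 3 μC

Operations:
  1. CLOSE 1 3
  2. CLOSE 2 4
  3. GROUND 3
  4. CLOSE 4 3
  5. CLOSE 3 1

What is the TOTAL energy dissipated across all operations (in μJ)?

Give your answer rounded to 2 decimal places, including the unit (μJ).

Initial: C1(6μF, Q=13μC, V=2.17V), C2(2μF, Q=3μC, V=1.50V), C3(6μF, Q=1μC, V=0.17V), C4(5μF, Q=3μC, V=0.60V)
Op 1: CLOSE 1-3: Q_total=14.00, C_total=12.00, V=1.17; Q1=7.00, Q3=7.00; dissipated=6.000
Op 2: CLOSE 2-4: Q_total=6.00, C_total=7.00, V=0.86; Q2=1.71, Q4=4.29; dissipated=0.579
Op 3: GROUND 3: Q3=0; energy lost=4.083
Op 4: CLOSE 4-3: Q_total=4.29, C_total=11.00, V=0.39; Q4=1.95, Q3=2.34; dissipated=1.002
Op 5: CLOSE 3-1: Q_total=9.34, C_total=12.00, V=0.78; Q3=4.67, Q1=4.67; dissipated=0.906
Total dissipated: 12.569 μJ

Answer: 12.57 μJ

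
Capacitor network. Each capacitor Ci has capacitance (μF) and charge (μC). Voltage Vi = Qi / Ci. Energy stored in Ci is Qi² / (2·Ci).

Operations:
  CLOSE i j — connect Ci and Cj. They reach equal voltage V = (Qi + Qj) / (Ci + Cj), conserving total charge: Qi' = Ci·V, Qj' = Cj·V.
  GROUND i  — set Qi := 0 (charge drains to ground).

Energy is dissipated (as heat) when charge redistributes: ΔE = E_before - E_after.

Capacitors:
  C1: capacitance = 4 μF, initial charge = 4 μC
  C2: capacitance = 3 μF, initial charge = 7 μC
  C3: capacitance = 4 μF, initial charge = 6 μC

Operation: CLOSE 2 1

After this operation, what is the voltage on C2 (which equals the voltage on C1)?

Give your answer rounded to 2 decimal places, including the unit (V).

Answer: 1.57 V

Derivation:
Initial: C1(4μF, Q=4μC, V=1.00V), C2(3μF, Q=7μC, V=2.33V), C3(4μF, Q=6μC, V=1.50V)
Op 1: CLOSE 2-1: Q_total=11.00, C_total=7.00, V=1.57; Q2=4.71, Q1=6.29; dissipated=1.524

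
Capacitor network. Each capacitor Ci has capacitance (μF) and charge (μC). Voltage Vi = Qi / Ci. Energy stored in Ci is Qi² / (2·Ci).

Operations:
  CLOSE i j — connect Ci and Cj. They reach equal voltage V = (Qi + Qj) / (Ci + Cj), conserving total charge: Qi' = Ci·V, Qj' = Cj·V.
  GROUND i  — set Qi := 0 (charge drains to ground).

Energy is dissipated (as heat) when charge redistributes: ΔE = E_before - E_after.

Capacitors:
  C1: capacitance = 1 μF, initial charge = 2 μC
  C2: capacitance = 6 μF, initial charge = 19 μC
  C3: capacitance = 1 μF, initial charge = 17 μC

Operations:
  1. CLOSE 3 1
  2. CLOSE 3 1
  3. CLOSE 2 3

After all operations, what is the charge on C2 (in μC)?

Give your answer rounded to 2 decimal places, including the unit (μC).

Answer: 24.43 μC

Derivation:
Initial: C1(1μF, Q=2μC, V=2.00V), C2(6μF, Q=19μC, V=3.17V), C3(1μF, Q=17μC, V=17.00V)
Op 1: CLOSE 3-1: Q_total=19.00, C_total=2.00, V=9.50; Q3=9.50, Q1=9.50; dissipated=56.250
Op 2: CLOSE 3-1: Q_total=19.00, C_total=2.00, V=9.50; Q3=9.50, Q1=9.50; dissipated=0.000
Op 3: CLOSE 2-3: Q_total=28.50, C_total=7.00, V=4.07; Q2=24.43, Q3=4.07; dissipated=17.190
Final charges: Q1=9.50, Q2=24.43, Q3=4.07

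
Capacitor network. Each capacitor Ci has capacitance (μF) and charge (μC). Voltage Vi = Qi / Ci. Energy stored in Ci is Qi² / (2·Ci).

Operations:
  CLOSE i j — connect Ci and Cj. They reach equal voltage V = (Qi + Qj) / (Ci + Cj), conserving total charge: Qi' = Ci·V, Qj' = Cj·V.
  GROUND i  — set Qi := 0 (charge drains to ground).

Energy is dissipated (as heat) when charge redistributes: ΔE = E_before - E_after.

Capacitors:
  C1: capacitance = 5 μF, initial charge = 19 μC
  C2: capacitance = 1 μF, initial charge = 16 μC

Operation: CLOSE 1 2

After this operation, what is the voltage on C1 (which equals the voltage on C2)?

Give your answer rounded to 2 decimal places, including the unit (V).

Initial: C1(5μF, Q=19μC, V=3.80V), C2(1μF, Q=16μC, V=16.00V)
Op 1: CLOSE 1-2: Q_total=35.00, C_total=6.00, V=5.83; Q1=29.17, Q2=5.83; dissipated=62.017

Answer: 5.83 V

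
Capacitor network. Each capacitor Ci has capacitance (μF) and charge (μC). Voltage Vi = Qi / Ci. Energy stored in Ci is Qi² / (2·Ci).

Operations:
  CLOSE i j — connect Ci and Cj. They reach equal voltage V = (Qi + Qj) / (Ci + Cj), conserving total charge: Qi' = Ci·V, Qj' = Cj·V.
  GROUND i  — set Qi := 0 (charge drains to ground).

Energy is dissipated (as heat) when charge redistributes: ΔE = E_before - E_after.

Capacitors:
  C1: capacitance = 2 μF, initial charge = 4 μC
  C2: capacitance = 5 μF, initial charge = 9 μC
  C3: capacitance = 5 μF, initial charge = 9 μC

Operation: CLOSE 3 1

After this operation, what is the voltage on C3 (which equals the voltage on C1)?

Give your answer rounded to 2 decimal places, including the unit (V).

Initial: C1(2μF, Q=4μC, V=2.00V), C2(5μF, Q=9μC, V=1.80V), C3(5μF, Q=9μC, V=1.80V)
Op 1: CLOSE 3-1: Q_total=13.00, C_total=7.00, V=1.86; Q3=9.29, Q1=3.71; dissipated=0.029

Answer: 1.86 V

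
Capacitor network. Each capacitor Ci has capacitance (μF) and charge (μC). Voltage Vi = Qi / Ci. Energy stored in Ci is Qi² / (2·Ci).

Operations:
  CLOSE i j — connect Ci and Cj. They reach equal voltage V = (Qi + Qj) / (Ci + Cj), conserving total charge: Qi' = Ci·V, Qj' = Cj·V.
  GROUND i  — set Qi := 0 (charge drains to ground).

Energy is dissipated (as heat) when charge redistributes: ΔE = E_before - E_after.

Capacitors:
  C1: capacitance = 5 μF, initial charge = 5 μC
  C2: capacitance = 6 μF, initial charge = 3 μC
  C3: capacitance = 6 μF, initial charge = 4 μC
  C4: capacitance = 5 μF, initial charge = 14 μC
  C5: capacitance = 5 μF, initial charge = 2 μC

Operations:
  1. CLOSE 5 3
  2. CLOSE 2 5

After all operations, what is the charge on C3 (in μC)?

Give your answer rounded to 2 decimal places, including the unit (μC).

Answer: 3.27 μC

Derivation:
Initial: C1(5μF, Q=5μC, V=1.00V), C2(6μF, Q=3μC, V=0.50V), C3(6μF, Q=4μC, V=0.67V), C4(5μF, Q=14μC, V=2.80V), C5(5μF, Q=2μC, V=0.40V)
Op 1: CLOSE 5-3: Q_total=6.00, C_total=11.00, V=0.55; Q5=2.73, Q3=3.27; dissipated=0.097
Op 2: CLOSE 2-5: Q_total=5.73, C_total=11.00, V=0.52; Q2=3.12, Q5=2.60; dissipated=0.003
Final charges: Q1=5.00, Q2=3.12, Q3=3.27, Q4=14.00, Q5=2.60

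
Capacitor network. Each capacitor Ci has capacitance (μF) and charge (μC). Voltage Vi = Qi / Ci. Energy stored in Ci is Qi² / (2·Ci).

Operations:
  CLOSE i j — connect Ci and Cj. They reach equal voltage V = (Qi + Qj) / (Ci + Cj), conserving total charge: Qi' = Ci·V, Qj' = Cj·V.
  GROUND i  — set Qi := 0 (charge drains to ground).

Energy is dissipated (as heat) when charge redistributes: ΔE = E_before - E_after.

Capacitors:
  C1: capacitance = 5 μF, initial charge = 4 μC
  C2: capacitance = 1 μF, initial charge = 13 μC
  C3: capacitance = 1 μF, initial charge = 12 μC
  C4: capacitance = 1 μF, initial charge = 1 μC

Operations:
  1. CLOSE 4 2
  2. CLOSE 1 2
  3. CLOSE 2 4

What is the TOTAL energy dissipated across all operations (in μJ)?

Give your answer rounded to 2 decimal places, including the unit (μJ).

Answer: 58.69 μJ

Derivation:
Initial: C1(5μF, Q=4μC, V=0.80V), C2(1μF, Q=13μC, V=13.00V), C3(1μF, Q=12μC, V=12.00V), C4(1μF, Q=1μC, V=1.00V)
Op 1: CLOSE 4-2: Q_total=14.00, C_total=2.00, V=7.00; Q4=7.00, Q2=7.00; dissipated=36.000
Op 2: CLOSE 1-2: Q_total=11.00, C_total=6.00, V=1.83; Q1=9.17, Q2=1.83; dissipated=16.017
Op 3: CLOSE 2-4: Q_total=8.83, C_total=2.00, V=4.42; Q2=4.42, Q4=4.42; dissipated=6.674
Total dissipated: 58.690 μJ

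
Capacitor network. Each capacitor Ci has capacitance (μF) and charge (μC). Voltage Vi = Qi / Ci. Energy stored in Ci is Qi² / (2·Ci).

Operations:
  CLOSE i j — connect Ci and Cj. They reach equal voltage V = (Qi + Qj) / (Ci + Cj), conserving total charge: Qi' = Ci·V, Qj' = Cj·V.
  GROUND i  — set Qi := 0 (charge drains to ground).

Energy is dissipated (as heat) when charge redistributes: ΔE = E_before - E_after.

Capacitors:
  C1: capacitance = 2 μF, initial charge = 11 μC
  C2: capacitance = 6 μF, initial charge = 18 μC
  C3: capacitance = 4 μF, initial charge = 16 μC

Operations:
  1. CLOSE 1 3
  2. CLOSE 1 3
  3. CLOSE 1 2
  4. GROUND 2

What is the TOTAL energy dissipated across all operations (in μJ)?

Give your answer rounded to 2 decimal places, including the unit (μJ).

Answer: 37.36 μJ

Derivation:
Initial: C1(2μF, Q=11μC, V=5.50V), C2(6μF, Q=18μC, V=3.00V), C3(4μF, Q=16μC, V=4.00V)
Op 1: CLOSE 1-3: Q_total=27.00, C_total=6.00, V=4.50; Q1=9.00, Q3=18.00; dissipated=1.500
Op 2: CLOSE 1-3: Q_total=27.00, C_total=6.00, V=4.50; Q1=9.00, Q3=18.00; dissipated=0.000
Op 3: CLOSE 1-2: Q_total=27.00, C_total=8.00, V=3.38; Q1=6.75, Q2=20.25; dissipated=1.688
Op 4: GROUND 2: Q2=0; energy lost=34.172
Total dissipated: 37.359 μJ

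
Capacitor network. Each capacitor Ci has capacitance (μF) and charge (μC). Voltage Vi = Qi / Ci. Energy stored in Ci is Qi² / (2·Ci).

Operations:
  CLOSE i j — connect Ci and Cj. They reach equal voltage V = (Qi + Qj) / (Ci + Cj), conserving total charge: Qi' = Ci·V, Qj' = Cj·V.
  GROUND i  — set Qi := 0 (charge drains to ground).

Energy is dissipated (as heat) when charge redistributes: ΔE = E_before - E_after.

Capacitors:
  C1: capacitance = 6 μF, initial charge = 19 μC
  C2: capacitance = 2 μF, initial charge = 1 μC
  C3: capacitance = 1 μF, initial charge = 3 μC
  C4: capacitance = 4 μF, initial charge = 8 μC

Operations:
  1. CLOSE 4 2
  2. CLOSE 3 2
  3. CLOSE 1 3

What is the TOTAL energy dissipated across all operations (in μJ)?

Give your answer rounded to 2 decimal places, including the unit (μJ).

Answer: 2.83 μJ

Derivation:
Initial: C1(6μF, Q=19μC, V=3.17V), C2(2μF, Q=1μC, V=0.50V), C3(1μF, Q=3μC, V=3.00V), C4(4μF, Q=8μC, V=2.00V)
Op 1: CLOSE 4-2: Q_total=9.00, C_total=6.00, V=1.50; Q4=6.00, Q2=3.00; dissipated=1.500
Op 2: CLOSE 3-2: Q_total=6.00, C_total=3.00, V=2.00; Q3=2.00, Q2=4.00; dissipated=0.750
Op 3: CLOSE 1-3: Q_total=21.00, C_total=7.00, V=3.00; Q1=18.00, Q3=3.00; dissipated=0.583
Total dissipated: 2.833 μJ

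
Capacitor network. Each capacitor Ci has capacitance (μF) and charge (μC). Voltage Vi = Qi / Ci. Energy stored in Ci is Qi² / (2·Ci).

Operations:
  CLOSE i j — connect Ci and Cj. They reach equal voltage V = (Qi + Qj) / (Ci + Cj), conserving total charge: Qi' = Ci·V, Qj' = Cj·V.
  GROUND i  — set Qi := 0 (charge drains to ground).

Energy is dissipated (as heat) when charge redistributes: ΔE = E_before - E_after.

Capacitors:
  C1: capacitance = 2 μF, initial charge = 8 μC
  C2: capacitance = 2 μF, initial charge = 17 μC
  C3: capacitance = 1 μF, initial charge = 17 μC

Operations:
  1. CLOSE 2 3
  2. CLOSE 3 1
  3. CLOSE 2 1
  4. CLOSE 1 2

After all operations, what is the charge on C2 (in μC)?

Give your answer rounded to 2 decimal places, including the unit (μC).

Initial: C1(2μF, Q=8μC, V=4.00V), C2(2μF, Q=17μC, V=8.50V), C3(1μF, Q=17μC, V=17.00V)
Op 1: CLOSE 2-3: Q_total=34.00, C_total=3.00, V=11.33; Q2=22.67, Q3=11.33; dissipated=24.083
Op 2: CLOSE 3-1: Q_total=19.33, C_total=3.00, V=6.44; Q3=6.44, Q1=12.89; dissipated=17.926
Op 3: CLOSE 2-1: Q_total=35.56, C_total=4.00, V=8.89; Q2=17.78, Q1=17.78; dissipated=11.951
Op 4: CLOSE 1-2: Q_total=35.56, C_total=4.00, V=8.89; Q1=17.78, Q2=17.78; dissipated=0.000
Final charges: Q1=17.78, Q2=17.78, Q3=6.44

Answer: 17.78 μC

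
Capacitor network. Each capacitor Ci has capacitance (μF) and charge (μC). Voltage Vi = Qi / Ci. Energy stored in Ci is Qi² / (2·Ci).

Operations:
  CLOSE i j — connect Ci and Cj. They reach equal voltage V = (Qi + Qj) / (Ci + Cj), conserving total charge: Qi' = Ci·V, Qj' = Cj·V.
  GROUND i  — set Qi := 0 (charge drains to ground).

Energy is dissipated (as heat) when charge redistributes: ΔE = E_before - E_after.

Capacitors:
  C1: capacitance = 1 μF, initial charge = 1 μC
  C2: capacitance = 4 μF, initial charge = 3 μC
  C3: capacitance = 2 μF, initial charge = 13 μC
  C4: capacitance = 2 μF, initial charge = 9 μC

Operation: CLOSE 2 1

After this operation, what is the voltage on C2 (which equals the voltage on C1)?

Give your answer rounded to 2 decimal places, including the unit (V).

Answer: 0.80 V

Derivation:
Initial: C1(1μF, Q=1μC, V=1.00V), C2(4μF, Q=3μC, V=0.75V), C3(2μF, Q=13μC, V=6.50V), C4(2μF, Q=9μC, V=4.50V)
Op 1: CLOSE 2-1: Q_total=4.00, C_total=5.00, V=0.80; Q2=3.20, Q1=0.80; dissipated=0.025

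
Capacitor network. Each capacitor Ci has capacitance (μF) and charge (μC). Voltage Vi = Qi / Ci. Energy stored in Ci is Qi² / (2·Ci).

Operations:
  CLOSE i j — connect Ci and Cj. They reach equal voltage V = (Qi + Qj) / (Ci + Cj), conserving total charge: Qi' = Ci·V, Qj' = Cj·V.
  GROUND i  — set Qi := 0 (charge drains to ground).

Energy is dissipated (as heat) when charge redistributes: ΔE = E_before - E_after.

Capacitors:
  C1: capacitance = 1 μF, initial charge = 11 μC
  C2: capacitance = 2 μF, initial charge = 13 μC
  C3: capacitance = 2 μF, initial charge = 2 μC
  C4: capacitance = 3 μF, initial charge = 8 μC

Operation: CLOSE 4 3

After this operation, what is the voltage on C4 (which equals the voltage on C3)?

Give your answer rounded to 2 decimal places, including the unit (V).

Answer: 2.00 V

Derivation:
Initial: C1(1μF, Q=11μC, V=11.00V), C2(2μF, Q=13μC, V=6.50V), C3(2μF, Q=2μC, V=1.00V), C4(3μF, Q=8μC, V=2.67V)
Op 1: CLOSE 4-3: Q_total=10.00, C_total=5.00, V=2.00; Q4=6.00, Q3=4.00; dissipated=1.667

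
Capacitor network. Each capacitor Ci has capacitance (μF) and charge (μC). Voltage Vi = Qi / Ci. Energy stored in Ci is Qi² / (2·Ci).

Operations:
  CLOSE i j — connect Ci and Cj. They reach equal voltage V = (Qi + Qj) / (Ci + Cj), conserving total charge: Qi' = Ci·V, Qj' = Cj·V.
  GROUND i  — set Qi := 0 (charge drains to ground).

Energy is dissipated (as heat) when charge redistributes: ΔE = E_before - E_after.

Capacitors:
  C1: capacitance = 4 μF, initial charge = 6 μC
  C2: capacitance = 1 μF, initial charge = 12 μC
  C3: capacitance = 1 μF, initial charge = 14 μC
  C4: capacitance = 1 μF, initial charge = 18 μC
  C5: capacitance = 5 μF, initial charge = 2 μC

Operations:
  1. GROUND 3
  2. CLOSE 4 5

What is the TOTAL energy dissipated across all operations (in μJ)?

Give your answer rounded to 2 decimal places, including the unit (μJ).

Initial: C1(4μF, Q=6μC, V=1.50V), C2(1μF, Q=12μC, V=12.00V), C3(1μF, Q=14μC, V=14.00V), C4(1μF, Q=18μC, V=18.00V), C5(5μF, Q=2μC, V=0.40V)
Op 1: GROUND 3: Q3=0; energy lost=98.000
Op 2: CLOSE 4-5: Q_total=20.00, C_total=6.00, V=3.33; Q4=3.33, Q5=16.67; dissipated=129.067
Total dissipated: 227.067 μJ

Answer: 227.07 μJ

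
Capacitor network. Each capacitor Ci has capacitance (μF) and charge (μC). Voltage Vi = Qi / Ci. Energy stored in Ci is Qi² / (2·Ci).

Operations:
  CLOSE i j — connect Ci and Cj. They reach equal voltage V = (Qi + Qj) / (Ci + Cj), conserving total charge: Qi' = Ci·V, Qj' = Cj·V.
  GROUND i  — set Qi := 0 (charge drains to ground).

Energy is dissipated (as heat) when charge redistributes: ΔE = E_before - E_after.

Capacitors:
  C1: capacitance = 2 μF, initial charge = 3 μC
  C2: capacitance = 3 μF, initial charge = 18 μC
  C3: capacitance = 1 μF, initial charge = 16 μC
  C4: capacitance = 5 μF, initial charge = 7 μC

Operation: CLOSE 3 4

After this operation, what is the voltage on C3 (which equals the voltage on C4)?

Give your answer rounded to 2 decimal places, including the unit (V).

Initial: C1(2μF, Q=3μC, V=1.50V), C2(3μF, Q=18μC, V=6.00V), C3(1μF, Q=16μC, V=16.00V), C4(5μF, Q=7μC, V=1.40V)
Op 1: CLOSE 3-4: Q_total=23.00, C_total=6.00, V=3.83; Q3=3.83, Q4=19.17; dissipated=88.817

Answer: 3.83 V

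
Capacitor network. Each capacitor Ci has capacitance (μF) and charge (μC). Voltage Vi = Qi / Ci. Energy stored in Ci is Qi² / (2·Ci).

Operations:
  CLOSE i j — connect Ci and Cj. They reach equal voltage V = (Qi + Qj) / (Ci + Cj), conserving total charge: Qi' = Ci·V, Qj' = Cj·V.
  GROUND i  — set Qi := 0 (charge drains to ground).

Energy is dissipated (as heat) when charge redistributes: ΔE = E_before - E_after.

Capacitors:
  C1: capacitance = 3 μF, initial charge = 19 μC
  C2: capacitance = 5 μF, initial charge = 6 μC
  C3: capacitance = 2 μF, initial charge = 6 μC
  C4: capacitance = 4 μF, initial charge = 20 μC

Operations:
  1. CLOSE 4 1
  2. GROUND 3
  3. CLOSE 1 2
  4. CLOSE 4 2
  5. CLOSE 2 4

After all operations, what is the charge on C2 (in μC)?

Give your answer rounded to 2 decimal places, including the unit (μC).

Initial: C1(3μF, Q=19μC, V=6.33V), C2(5μF, Q=6μC, V=1.20V), C3(2μF, Q=6μC, V=3.00V), C4(4μF, Q=20μC, V=5.00V)
Op 1: CLOSE 4-1: Q_total=39.00, C_total=7.00, V=5.57; Q4=22.29, Q1=16.71; dissipated=1.524
Op 2: GROUND 3: Q3=0; energy lost=9.000
Op 3: CLOSE 1-2: Q_total=22.71, C_total=8.00, V=2.84; Q1=8.52, Q2=14.20; dissipated=17.915
Op 4: CLOSE 4-2: Q_total=36.48, C_total=9.00, V=4.05; Q4=16.21, Q2=20.27; dissipated=8.294
Op 5: CLOSE 2-4: Q_total=36.48, C_total=9.00, V=4.05; Q2=20.27, Q4=16.21; dissipated=0.000
Final charges: Q1=8.52, Q2=20.27, Q3=0.00, Q4=16.21

Answer: 20.27 μC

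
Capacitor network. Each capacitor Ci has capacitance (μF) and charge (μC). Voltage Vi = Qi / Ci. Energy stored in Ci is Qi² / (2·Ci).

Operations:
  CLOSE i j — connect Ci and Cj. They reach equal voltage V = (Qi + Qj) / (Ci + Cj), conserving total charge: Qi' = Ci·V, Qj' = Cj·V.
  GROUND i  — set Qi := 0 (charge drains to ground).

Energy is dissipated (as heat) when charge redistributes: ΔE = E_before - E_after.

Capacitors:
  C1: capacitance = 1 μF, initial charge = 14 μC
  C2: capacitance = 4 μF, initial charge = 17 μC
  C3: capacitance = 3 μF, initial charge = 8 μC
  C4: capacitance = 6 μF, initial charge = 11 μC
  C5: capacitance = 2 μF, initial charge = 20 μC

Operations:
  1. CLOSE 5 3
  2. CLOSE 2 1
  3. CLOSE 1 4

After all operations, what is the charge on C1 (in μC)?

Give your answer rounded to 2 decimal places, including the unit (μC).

Initial: C1(1μF, Q=14μC, V=14.00V), C2(4μF, Q=17μC, V=4.25V), C3(3μF, Q=8μC, V=2.67V), C4(6μF, Q=11μC, V=1.83V), C5(2μF, Q=20μC, V=10.00V)
Op 1: CLOSE 5-3: Q_total=28.00, C_total=5.00, V=5.60; Q5=11.20, Q3=16.80; dissipated=32.267
Op 2: CLOSE 2-1: Q_total=31.00, C_total=5.00, V=6.20; Q2=24.80, Q1=6.20; dissipated=38.025
Op 3: CLOSE 1-4: Q_total=17.20, C_total=7.00, V=2.46; Q1=2.46, Q4=14.74; dissipated=8.172
Final charges: Q1=2.46, Q2=24.80, Q3=16.80, Q4=14.74, Q5=11.20

Answer: 2.46 μC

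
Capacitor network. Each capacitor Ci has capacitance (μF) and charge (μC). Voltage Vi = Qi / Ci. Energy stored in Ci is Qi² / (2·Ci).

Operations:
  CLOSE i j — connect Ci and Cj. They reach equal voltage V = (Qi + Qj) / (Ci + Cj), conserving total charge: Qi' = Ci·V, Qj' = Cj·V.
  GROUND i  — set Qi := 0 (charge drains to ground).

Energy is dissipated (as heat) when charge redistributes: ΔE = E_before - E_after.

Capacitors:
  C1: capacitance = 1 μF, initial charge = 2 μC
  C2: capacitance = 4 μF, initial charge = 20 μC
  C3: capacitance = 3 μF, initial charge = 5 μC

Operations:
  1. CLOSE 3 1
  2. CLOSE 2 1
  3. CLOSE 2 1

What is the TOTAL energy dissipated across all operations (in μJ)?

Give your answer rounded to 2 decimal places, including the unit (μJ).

Answer: 4.27 μJ

Derivation:
Initial: C1(1μF, Q=2μC, V=2.00V), C2(4μF, Q=20μC, V=5.00V), C3(3μF, Q=5μC, V=1.67V)
Op 1: CLOSE 3-1: Q_total=7.00, C_total=4.00, V=1.75; Q3=5.25, Q1=1.75; dissipated=0.042
Op 2: CLOSE 2-1: Q_total=21.75, C_total=5.00, V=4.35; Q2=17.40, Q1=4.35; dissipated=4.225
Op 3: CLOSE 2-1: Q_total=21.75, C_total=5.00, V=4.35; Q2=17.40, Q1=4.35; dissipated=0.000
Total dissipated: 4.267 μJ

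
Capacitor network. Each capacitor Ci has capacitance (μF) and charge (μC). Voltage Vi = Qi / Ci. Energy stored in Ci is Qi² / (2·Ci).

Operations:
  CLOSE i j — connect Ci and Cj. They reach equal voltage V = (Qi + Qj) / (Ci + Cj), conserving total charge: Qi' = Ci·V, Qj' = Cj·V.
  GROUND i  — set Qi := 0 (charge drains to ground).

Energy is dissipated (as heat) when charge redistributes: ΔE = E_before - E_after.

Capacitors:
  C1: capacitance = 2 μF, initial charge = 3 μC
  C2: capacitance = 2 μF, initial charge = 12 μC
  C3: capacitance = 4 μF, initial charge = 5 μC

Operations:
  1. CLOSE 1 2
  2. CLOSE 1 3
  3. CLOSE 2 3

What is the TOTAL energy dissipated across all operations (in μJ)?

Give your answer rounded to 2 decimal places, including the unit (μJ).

Answer: 16.14 μJ

Derivation:
Initial: C1(2μF, Q=3μC, V=1.50V), C2(2μF, Q=12μC, V=6.00V), C3(4μF, Q=5μC, V=1.25V)
Op 1: CLOSE 1-2: Q_total=15.00, C_total=4.00, V=3.75; Q1=7.50, Q2=7.50; dissipated=10.125
Op 2: CLOSE 1-3: Q_total=12.50, C_total=6.00, V=2.08; Q1=4.17, Q3=8.33; dissipated=4.167
Op 3: CLOSE 2-3: Q_total=15.83, C_total=6.00, V=2.64; Q2=5.28, Q3=10.56; dissipated=1.852
Total dissipated: 16.144 μJ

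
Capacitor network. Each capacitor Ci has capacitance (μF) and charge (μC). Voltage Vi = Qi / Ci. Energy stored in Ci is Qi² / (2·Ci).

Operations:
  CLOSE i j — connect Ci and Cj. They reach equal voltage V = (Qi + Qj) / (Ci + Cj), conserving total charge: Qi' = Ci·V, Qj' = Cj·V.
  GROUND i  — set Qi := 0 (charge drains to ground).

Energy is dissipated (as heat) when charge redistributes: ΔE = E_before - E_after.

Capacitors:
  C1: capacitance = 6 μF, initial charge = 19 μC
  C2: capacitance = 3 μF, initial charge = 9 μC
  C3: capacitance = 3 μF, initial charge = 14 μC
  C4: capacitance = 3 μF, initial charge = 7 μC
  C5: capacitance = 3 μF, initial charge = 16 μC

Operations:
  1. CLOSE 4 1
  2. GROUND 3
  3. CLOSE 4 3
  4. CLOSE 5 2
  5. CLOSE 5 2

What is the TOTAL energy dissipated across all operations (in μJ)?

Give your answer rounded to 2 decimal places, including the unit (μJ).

Initial: C1(6μF, Q=19μC, V=3.17V), C2(3μF, Q=9μC, V=3.00V), C3(3μF, Q=14μC, V=4.67V), C4(3μF, Q=7μC, V=2.33V), C5(3μF, Q=16μC, V=5.33V)
Op 1: CLOSE 4-1: Q_total=26.00, C_total=9.00, V=2.89; Q4=8.67, Q1=17.33; dissipated=0.694
Op 2: GROUND 3: Q3=0; energy lost=32.667
Op 3: CLOSE 4-3: Q_total=8.67, C_total=6.00, V=1.44; Q4=4.33, Q3=4.33; dissipated=6.259
Op 4: CLOSE 5-2: Q_total=25.00, C_total=6.00, V=4.17; Q5=12.50, Q2=12.50; dissipated=4.083
Op 5: CLOSE 5-2: Q_total=25.00, C_total=6.00, V=4.17; Q5=12.50, Q2=12.50; dissipated=0.000
Total dissipated: 43.704 μJ

Answer: 43.70 μJ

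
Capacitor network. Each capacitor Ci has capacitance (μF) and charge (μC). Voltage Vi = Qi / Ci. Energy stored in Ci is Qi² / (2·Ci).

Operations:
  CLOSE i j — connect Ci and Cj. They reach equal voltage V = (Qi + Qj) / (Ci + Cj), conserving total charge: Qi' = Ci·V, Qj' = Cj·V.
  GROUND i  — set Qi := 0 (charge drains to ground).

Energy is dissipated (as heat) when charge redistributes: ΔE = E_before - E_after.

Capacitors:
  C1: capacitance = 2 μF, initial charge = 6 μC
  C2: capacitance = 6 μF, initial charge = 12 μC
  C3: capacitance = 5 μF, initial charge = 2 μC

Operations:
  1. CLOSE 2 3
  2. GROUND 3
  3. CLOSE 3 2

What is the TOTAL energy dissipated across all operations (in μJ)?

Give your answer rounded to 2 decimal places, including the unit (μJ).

Answer: 9.75 μJ

Derivation:
Initial: C1(2μF, Q=6μC, V=3.00V), C2(6μF, Q=12μC, V=2.00V), C3(5μF, Q=2μC, V=0.40V)
Op 1: CLOSE 2-3: Q_total=14.00, C_total=11.00, V=1.27; Q2=7.64, Q3=6.36; dissipated=3.491
Op 2: GROUND 3: Q3=0; energy lost=4.050
Op 3: CLOSE 3-2: Q_total=7.64, C_total=11.00, V=0.69; Q3=3.47, Q2=4.17; dissipated=2.209
Total dissipated: 9.749 μJ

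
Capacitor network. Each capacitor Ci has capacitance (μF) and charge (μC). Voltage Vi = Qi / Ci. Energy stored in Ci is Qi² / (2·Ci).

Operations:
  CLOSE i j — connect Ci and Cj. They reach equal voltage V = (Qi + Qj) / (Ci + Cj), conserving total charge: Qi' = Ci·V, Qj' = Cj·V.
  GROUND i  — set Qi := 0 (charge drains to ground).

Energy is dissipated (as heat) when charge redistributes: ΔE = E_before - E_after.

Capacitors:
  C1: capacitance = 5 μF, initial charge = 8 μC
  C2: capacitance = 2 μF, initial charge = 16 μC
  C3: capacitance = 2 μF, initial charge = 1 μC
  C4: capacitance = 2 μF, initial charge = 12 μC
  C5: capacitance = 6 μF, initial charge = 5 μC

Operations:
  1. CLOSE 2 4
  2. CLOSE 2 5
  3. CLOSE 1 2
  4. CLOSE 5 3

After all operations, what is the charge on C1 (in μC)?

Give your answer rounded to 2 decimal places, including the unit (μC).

Answer: 9.11 μC

Derivation:
Initial: C1(5μF, Q=8μC, V=1.60V), C2(2μF, Q=16μC, V=8.00V), C3(2μF, Q=1μC, V=0.50V), C4(2μF, Q=12μC, V=6.00V), C5(6μF, Q=5μC, V=0.83V)
Op 1: CLOSE 2-4: Q_total=28.00, C_total=4.00, V=7.00; Q2=14.00, Q4=14.00; dissipated=2.000
Op 2: CLOSE 2-5: Q_total=19.00, C_total=8.00, V=2.38; Q2=4.75, Q5=14.25; dissipated=28.521
Op 3: CLOSE 1-2: Q_total=12.75, C_total=7.00, V=1.82; Q1=9.11, Q2=3.64; dissipated=0.429
Op 4: CLOSE 5-3: Q_total=15.25, C_total=8.00, V=1.91; Q5=11.44, Q3=3.81; dissipated=2.637
Final charges: Q1=9.11, Q2=3.64, Q3=3.81, Q4=14.00, Q5=11.44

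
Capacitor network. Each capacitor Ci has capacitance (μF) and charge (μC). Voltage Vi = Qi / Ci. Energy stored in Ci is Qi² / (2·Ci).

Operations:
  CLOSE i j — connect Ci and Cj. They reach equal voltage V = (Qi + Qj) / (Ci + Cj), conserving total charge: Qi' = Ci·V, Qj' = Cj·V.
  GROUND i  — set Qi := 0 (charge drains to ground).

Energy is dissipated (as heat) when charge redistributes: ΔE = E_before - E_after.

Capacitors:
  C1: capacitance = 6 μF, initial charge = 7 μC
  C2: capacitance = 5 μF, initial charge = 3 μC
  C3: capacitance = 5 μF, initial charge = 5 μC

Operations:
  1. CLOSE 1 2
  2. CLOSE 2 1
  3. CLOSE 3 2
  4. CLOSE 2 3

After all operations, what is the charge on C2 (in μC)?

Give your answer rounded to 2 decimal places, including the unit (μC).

Answer: 4.77 μC

Derivation:
Initial: C1(6μF, Q=7μC, V=1.17V), C2(5μF, Q=3μC, V=0.60V), C3(5μF, Q=5μC, V=1.00V)
Op 1: CLOSE 1-2: Q_total=10.00, C_total=11.00, V=0.91; Q1=5.45, Q2=4.55; dissipated=0.438
Op 2: CLOSE 2-1: Q_total=10.00, C_total=11.00, V=0.91; Q2=4.55, Q1=5.45; dissipated=0.000
Op 3: CLOSE 3-2: Q_total=9.55, C_total=10.00, V=0.95; Q3=4.77, Q2=4.77; dissipated=0.010
Op 4: CLOSE 2-3: Q_total=9.55, C_total=10.00, V=0.95; Q2=4.77, Q3=4.77; dissipated=0.000
Final charges: Q1=5.45, Q2=4.77, Q3=4.77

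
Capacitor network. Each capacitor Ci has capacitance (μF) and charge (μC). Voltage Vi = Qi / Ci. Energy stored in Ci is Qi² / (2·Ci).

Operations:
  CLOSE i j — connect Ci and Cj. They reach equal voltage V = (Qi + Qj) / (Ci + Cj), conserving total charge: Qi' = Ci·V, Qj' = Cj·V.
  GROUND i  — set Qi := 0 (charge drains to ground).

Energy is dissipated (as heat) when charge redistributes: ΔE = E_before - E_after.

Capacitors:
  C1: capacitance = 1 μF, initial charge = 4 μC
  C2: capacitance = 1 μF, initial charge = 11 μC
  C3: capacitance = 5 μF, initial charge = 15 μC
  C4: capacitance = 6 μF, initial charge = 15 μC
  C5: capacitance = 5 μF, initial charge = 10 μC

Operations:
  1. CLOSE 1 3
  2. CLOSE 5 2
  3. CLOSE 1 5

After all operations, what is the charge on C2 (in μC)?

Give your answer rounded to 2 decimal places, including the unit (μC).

Initial: C1(1μF, Q=4μC, V=4.00V), C2(1μF, Q=11μC, V=11.00V), C3(5μF, Q=15μC, V=3.00V), C4(6μF, Q=15μC, V=2.50V), C5(5μF, Q=10μC, V=2.00V)
Op 1: CLOSE 1-3: Q_total=19.00, C_total=6.00, V=3.17; Q1=3.17, Q3=15.83; dissipated=0.417
Op 2: CLOSE 5-2: Q_total=21.00, C_total=6.00, V=3.50; Q5=17.50, Q2=3.50; dissipated=33.750
Op 3: CLOSE 1-5: Q_total=20.67, C_total=6.00, V=3.44; Q1=3.44, Q5=17.22; dissipated=0.046
Final charges: Q1=3.44, Q2=3.50, Q3=15.83, Q4=15.00, Q5=17.22

Answer: 3.50 μC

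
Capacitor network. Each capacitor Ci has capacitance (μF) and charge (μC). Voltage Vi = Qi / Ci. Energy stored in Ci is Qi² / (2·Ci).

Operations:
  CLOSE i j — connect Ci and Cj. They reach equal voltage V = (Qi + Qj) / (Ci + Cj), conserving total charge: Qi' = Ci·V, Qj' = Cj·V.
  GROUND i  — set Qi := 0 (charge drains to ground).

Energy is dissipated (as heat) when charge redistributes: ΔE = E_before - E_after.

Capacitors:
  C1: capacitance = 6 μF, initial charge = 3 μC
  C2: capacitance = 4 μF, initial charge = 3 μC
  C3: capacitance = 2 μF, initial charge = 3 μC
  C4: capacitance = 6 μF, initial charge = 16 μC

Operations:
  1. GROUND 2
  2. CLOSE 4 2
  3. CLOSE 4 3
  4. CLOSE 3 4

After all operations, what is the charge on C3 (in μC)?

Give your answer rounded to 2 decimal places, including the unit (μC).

Initial: C1(6μF, Q=3μC, V=0.50V), C2(4μF, Q=3μC, V=0.75V), C3(2μF, Q=3μC, V=1.50V), C4(6μF, Q=16μC, V=2.67V)
Op 1: GROUND 2: Q2=0; energy lost=1.125
Op 2: CLOSE 4-2: Q_total=16.00, C_total=10.00, V=1.60; Q4=9.60, Q2=6.40; dissipated=8.533
Op 3: CLOSE 4-3: Q_total=12.60, C_total=8.00, V=1.57; Q4=9.45, Q3=3.15; dissipated=0.007
Op 4: CLOSE 3-4: Q_total=12.60, C_total=8.00, V=1.57; Q3=3.15, Q4=9.45; dissipated=0.000
Final charges: Q1=3.00, Q2=6.40, Q3=3.15, Q4=9.45

Answer: 3.15 μC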